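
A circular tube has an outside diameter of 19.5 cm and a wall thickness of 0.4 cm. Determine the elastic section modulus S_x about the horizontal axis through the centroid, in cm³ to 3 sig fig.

S_x ≈ 112 cm³

Split into non-overlapping primitives; take the origin at the lower-left of the bounding box.
Outer circle: ⌀19.5, A = 298.65 cm², y = 9.75 cm, Ī = 7097.5 cm⁴.
Bore (subtracted): ⌀18.7, A = 274.65 cm², y = 9.75 cm, Ī = 6002.6 cm⁴.
By symmetry the centroid is at mid-height, ȳ = 9.75 cm.
All pieces are centred on the horizontal axis through the centroid, so I = ΣĪ (holes subtracted) = 1 095 cm⁴.
Extreme fibre distance c = 9.75 cm; S = I/c = 112.31 cm³.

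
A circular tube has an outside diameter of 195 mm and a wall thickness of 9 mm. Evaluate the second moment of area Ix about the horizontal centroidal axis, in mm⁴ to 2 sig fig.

Treat the section as a set of non-overlapping primitives; coordinates are from the bounding-box lower-left.
Outer circle: ⌀195, A = 29 865 mm², y = 97.5 mm, Ī = 70 975 481 mm⁴.
Bore (subtracted): ⌀177, A = 24 606 mm², y = 97.5 mm, Ī = 48 179 575 mm⁴.
By symmetry the centroid is at mid-height, ȳ = 97.5 mm.
All pieces are centred on the horizontal centroidal axis, so I = ΣĪ (holes subtracted) = 22 795 906 mm⁴.

Ix ≈ 2.3 × 10⁷ mm⁴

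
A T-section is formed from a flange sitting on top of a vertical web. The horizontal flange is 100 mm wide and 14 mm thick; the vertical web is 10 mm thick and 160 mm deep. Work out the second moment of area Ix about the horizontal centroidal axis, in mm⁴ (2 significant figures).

Ix ≈ 9.1 × 10⁶ mm⁴

Split into non-overlapping primitives; take the origin at the lower-left of the bounding box.
Flange: 100 × 14, A = 1 400 mm², y = 167 mm, Ī = 22 867 mm⁴.
Web: 10 × 160, A = 1 600 mm², y = 80 mm, Ī = 3 413 333 mm⁴.
Centroid: ȳ = ΣA·y / ΣA = 120.6 mm.
Transfer each piece to the horizontal centroidal axis using Ī + A·d² with d = y − 120.6:
  flange: d = 46.4 mm → contributes +3 037 011 mm⁴
  web: d = -40.6 mm → contributes +6 050 709 mm⁴
Total I = 9 087 720 mm⁴.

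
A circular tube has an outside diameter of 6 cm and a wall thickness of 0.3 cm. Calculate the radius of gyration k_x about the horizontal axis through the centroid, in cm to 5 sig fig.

Split into non-overlapping primitives; take the origin at the lower-left of the bounding box.
Outer circle: ⌀6, A = 28.27433 cm², y = 3 cm, Ī = 63.61725 cm⁴.
Bore (subtracted): ⌀5.4, A = 22.90221 cm², y = 3 cm, Ī = 41.73928 cm⁴.
By symmetry the centroid is at mid-height, ȳ = 3 cm.
All pieces are centred on the horizontal axis through the centroid, so I = ΣĪ (holes subtracted) = 21.87797 cm⁴.
Radius of gyration: k = √(I/A) = √(21.87797 / 5.372123) = 2.018044 cm.

k_x ≈ 2.0180 cm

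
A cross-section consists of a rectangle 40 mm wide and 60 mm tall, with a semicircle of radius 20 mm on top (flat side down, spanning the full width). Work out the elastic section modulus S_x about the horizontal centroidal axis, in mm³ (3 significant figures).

S_x ≈ 3.51 × 10⁴ mm³

Treat the section as a set of non-overlapping primitives; coordinates are from the bounding-box lower-left.
Rectangular body: 40 × 60, A = 2 400 mm², y = 30 mm, Ī = 720 000 mm⁴.
Semicircular cap: semicircle r = 20, A = 628.32 mm², y = 68.488 mm, Ī = 17 561 mm⁴.
Centroid: ȳ = ΣA·y / ΣA = 37.986 mm.
Transfer each piece to the horizontal centroidal axis using Ī + A·d² with d = y − 37.986:
  rectangular body: d = -7.9856 mm → contributes +873 047 mm⁴
  semicircular cap: d = 30.503 mm → contributes +602 157 mm⁴
Total I = 1 475 204 mm⁴.
Extreme fibre distance c = 42.014 mm; S = I/c = 35 112 mm³.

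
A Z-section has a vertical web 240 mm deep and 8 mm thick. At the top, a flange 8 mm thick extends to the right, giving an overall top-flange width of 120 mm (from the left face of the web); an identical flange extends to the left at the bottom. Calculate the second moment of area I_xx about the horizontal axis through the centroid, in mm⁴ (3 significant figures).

I_xx ≈ 3.33 × 10⁷ mm⁴

Decompose the section into non-overlapping parts with the origin at the bottom-left of its bounding rectangle.
Web: 8 × 240, A = 1 920 mm², y = 120 mm, Ī = 9 216 000 mm⁴.
Top flange (beyond web): 112 × 8, A = 896 mm², y = 236 mm, Ī = 4778.7 mm⁴.
Bottom flange (beyond web): 112 × 8, A = 896 mm², y = 4 mm, Ī = 4778.7 mm⁴.
Centroid: ȳ = ΣA·y / ΣA = 120 mm.
Transfer each piece to the horizontal axis through the centroid using Ī + A·d² with d = y − 120:
  web: d = 0 mm → contributes +9 216 000 mm⁴
  top flange (beyond web): d = 116 mm → contributes +12 061 355 mm⁴
  bottom flange (beyond web): d = -116 mm → contributes +12 061 355 mm⁴
Total I = 33 338 709 mm⁴.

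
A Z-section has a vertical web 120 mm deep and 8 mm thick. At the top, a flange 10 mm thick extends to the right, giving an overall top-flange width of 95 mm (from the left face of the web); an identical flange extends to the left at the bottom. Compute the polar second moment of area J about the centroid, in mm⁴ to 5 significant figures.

Treat the section as a set of non-overlapping primitives; coordinates are from the bounding-box lower-left.
Web: 8 × 120, A = 960 mm², y = 60 mm, Ī = 1 152 000 mm⁴.
Top flange (beyond web): 87 × 10, A = 870 mm², y = 115 mm, Ī = 7 250 mm⁴.
Bottom flange (beyond web): 87 × 10, A = 870 mm², y = 5 mm, Ī = 7 250 mm⁴.
Centroid: ȳ = ΣA·y / ΣA = 60 mm.
Transfer each piece to the centroidal x-axis using Ī + A·d² with d = y − 60:
  web: d = 0 mm → contributes +1 152 000 mm⁴
  top flange (beyond web): d = 55 mm → contributes +2 639 000 mm⁴
  bottom flange (beyond web): d = -55 mm → contributes +2 639 000 mm⁴
Total I = 6 430 000 mm⁴.
For the y-axis: x̄ = 91 mm.
Repeating about the centroidal y-axis gives I_y = 5 028 500 mm⁴.
Polar second moment: J = I_x + I_y = 11 458 500 mm⁴.

J ≈ 1.1459 × 10⁷ mm⁴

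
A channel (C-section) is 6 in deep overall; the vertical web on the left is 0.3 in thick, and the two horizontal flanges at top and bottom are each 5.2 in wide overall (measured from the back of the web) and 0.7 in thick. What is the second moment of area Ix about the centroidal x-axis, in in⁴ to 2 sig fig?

Split into non-overlapping primitives; take the origin at the lower-left of the bounding box.
Web: 0.3 × 6, A = 1.8 in², y = 3 in, Ī = 5.4 in⁴.
Top flange (beyond web): 4.9 × 0.7, A = 3.43 in², y = 5.65 in, Ī = 0.1401 in⁴.
Bottom flange (beyond web): 4.9 × 0.7, A = 3.43 in², y = 0.35 in, Ī = 0.1401 in⁴.
By symmetry the centroid is at mid-height, ȳ = 3 in.
Transfer each piece to the centroidal x-axis using Ī + A·d² with d = y − 3:
  web: d = 0 in → contributes +5.4 in⁴
  top flange (beyond web): d = 2.65 in → contributes +24.23 in⁴
  bottom flange (beyond web): d = -2.65 in → contributes +24.23 in⁴
Total I = 53.85 in⁴.

Ix ≈ 54 in⁴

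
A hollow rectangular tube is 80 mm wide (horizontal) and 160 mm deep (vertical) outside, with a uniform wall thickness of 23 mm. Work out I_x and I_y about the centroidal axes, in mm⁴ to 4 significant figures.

I_x ≈ 2.311 × 10⁷ mm⁴, I_y ≈ 6.453 × 10⁶ mm⁴

Split into non-overlapping primitives; take the origin at the lower-left of the bounding box.
Outer rectangle: 80 × 160, A = 12 800 mm², y = 80 mm, Ī = 27 306 667 mm⁴.
Inner void (subtracted): 34 × 114, A = 3 876 mm², y = 80 mm, Ī = 4 197 708 mm⁴.
By symmetry the centroid is at mid-height, ȳ = 80 mm.
All pieces are centred on the centroidal x-axis, so I = ΣĪ (holes subtracted) = 23 108 959 mm⁴.
Repeating about the centroidal y-axis gives I_y = 6 453 279 mm⁴.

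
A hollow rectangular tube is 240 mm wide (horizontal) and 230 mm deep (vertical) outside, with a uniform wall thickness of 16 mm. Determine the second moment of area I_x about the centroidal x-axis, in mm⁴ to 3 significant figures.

I_x ≈ 1.09 × 10⁸ mm⁴

Split into non-overlapping primitives; take the origin at the lower-left of the bounding box.
Outer rectangle: 240 × 230, A = 55 200 mm², y = 115 mm, Ī = 243 340 000 mm⁴.
Inner void (subtracted): 208 × 198, A = 41 184 mm², y = 115 mm, Ī = 134 548 128 mm⁴.
By symmetry the centroid is at mid-height, ȳ = 115 mm.
All pieces are centred on the centroidal x-axis, so I = ΣĪ (holes subtracted) = 108 791 872 mm⁴.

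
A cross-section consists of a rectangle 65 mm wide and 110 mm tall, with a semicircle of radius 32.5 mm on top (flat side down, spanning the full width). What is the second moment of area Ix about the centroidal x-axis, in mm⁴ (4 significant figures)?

Treat the section as a set of non-overlapping primitives; coordinates are from the bounding-box lower-left.
Rectangular body: 65 × 110, A = 7 150 mm², y = 55 mm, Ī = 7 209 583 mm⁴.
Semicircular cap: semicircle r = 32.5, A = 1659.15 mm², y = 123.793 mm, Ī = 122 452 mm⁴.
Centroid: ȳ = ΣA·y / ΣA = 67.9568 mm.
Transfer each piece to the centroidal x-axis using Ī + A·d² with d = y − 67.9568:
  rectangular body: d = -12.9568 mm → contributes +8 409 925 mm⁴
  semicircular cap: d = 55.8366 mm → contributes +5 295 234 mm⁴
Total I = 13 705 159 mm⁴.

Ix ≈ 1.371 × 10⁷ mm⁴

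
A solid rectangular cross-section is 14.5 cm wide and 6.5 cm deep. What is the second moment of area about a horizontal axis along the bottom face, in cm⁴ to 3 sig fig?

I_base ≈ 1330 cm⁴

The section: 14.5 × 6.5, A = 94.25 cm², y = 3.25 cm, Ī = 331.84 cm⁴.
Transfer it to a horizontal axis along the bottom face using Ī + A·d² with d = y − 0:
  the section: d = 3.25 cm → contributes +1327.4 cm⁴
Total I = 1327.4 cm⁴.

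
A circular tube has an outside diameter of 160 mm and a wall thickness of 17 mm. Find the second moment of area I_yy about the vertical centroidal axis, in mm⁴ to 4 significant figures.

I_yy ≈ 1.980 × 10⁷ mm⁴

Decompose the section into non-overlapping parts with the origin at the bottom-left of its bounding rectangle.
Outer circle: ⌀160, A = 20106.2 mm², x = 80 mm, Ī = 32 169 909 mm⁴.
Bore (subtracted): ⌀126, A = 12 469 mm², x = 80 mm, Ī = 12 372 347 mm⁴.
By symmetry the centroid is at mid-width, x̄ = 80 mm.
All pieces are centred on the vertical centroidal axis, so I = ΣĪ (holes subtracted) = 19 797 562 mm⁴.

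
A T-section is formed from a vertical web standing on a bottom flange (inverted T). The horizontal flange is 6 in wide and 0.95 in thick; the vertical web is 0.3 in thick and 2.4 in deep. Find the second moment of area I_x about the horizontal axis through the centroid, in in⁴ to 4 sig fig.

Treat the section as a set of non-overlapping primitives; coordinates are from the bounding-box lower-left.
Flange: 6 × 0.95, A = 5.7 in², y = 0.475 in, Ī = 0.428688 in⁴.
Web: 0.3 × 2.4, A = 0.72 in², y = 2.15 in, Ī = 0.3456 in⁴.
Centroid: ȳ = ΣA·y / ΣA = 0.66285 in.
Transfer each piece to the horizontal axis through the centroid using Ī + A·d² with d = y − 0.66285:
  flange: d = -0.18785 in → contributes +0.629828 in⁴
  web: d = 1.48715 in → contributes +1.93796 in⁴
Total I = 2.56779 in⁴.

I_x ≈ 2.568 in⁴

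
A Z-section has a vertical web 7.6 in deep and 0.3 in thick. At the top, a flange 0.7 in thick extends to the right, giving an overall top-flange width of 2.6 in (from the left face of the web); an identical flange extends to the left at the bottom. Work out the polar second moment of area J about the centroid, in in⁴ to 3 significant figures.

J ≈ 56.3 in⁴

Break the section into simple shapes (no overlaps), measuring from the bottom-left corner of the bounding box.
Web: 0.3 × 7.6, A = 2.28 in², y = 3.8 in, Ī = 10.974 in⁴.
Top flange (beyond web): 2.3 × 0.7, A = 1.61 in², y = 7.25 in, Ī = 0.065742 in⁴.
Bottom flange (beyond web): 2.3 × 0.7, A = 1.61 in², y = 0.35 in, Ī = 0.065742 in⁴.
Centroid: ȳ = ΣA·y / ΣA = 3.8 in.
Transfer each piece to the centroidal x-axis using Ī + A·d² with d = y − 3.8:
  web: d = 0 in → contributes +10.974 in⁴
  top flange (beyond web): d = 3.45 in → contributes +19.229 in⁴
  bottom flange (beyond web): d = -3.45 in → contributes +19.229 in⁴
Total I = 49.432 in⁴.
For the y-axis: x̄ = 2.45 in.
Repeating about the centroidal y-axis gives I_y = 6.8784 in⁴.
Polar second moment: J = I_x + I_y = 56.31 in⁴.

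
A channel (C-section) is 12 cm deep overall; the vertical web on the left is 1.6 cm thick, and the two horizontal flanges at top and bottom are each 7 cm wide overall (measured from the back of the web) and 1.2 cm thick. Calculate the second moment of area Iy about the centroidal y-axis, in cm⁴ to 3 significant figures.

Treat the section as a set of non-overlapping primitives; coordinates are from the bounding-box lower-left.
Web: 1.6 × 12, A = 19.2 cm², x = 0.8 cm, Ī = 4.096 cm⁴.
Top flange (beyond web): 5.4 × 1.2, A = 6.48 cm², x = 4.3 cm, Ī = 15.746 cm⁴.
Bottom flange (beyond web): 5.4 × 1.2, A = 6.48 cm², x = 4.3 cm, Ī = 15.746 cm⁴.
Centroid: x̄ = ΣA·x / ΣA = 2.2104 cm.
Transfer each piece to the centroidal y-axis using Ī + A·d² with d = x − 2.2104:
  web: d = -1.4104 cm → contributes +42.292 cm⁴
  top flange (beyond web): d = 2.0896 cm → contributes +44.04 cm⁴
  bottom flange (beyond web): d = 2.0896 cm → contributes +44.04 cm⁴
Total I = 130.37 cm⁴.

Iy ≈ 130 cm⁴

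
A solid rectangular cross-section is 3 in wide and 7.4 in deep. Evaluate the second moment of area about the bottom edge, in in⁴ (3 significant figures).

I_base ≈ 405 in⁴

The section: 3 × 7.4, A = 22.2 in², y = 3.7 in, Ī = 101.31 in⁴.
Transfer it to the bottom edge using Ī + A·d² with d = y − 0:
  the section: d = 3.7 in → contributes +405.22 in⁴
Total I = 405.22 in⁴.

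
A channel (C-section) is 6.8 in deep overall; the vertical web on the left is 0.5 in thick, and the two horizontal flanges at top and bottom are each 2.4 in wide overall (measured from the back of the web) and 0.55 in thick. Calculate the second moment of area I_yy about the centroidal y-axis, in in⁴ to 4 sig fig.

Break the section into simple shapes (no overlaps), measuring from the bottom-left corner of the bounding box.
Web: 0.5 × 6.8, A = 3.4 in², x = 0.25 in, Ī = 0.0708333 in⁴.
Top flange (beyond web): 1.9 × 0.55, A = 1.045 in², x = 1.45 in, Ī = 0.314371 in⁴.
Bottom flange (beyond web): 1.9 × 0.55, A = 1.045 in², x = 1.45 in, Ī = 0.314371 in⁴.
Centroid: x̄ = ΣA·x / ΣA = 0.706831 in.
Transfer each piece to the centroidal y-axis using Ī + A·d² with d = x − 0.706831:
  web: d = -0.456831 in → contributes +0.780394 in⁴
  top flange (beyond web): d = 0.743169 in → contributes +0.891525 in⁴
  bottom flange (beyond web): d = 0.743169 in → contributes +0.891525 in⁴
Total I = 2.56344 in⁴.

I_yy ≈ 2.563 in⁴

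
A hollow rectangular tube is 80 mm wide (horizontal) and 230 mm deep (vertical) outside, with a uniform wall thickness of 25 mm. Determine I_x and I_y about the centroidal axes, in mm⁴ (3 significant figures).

Split into non-overlapping primitives; take the origin at the lower-left of the bounding box.
Outer rectangle: 80 × 230, A = 18 400 mm², y = 115 mm, Ī = 81 113 333 mm⁴.
Inner void (subtracted): 30 × 180, A = 5 400 mm², y = 115 mm, Ī = 14 580 000 mm⁴.
By symmetry the centroid is at mid-height, ȳ = 115 mm.
All pieces are centred on the centroidal x-axis, so I = ΣĪ (holes subtracted) = 66 533 333 mm⁴.
Repeating about the centroidal y-axis gives I_y = 9 408 333 mm⁴.

I_x ≈ 6.65 × 10⁷ mm⁴, I_y ≈ 9.41 × 10⁶ mm⁴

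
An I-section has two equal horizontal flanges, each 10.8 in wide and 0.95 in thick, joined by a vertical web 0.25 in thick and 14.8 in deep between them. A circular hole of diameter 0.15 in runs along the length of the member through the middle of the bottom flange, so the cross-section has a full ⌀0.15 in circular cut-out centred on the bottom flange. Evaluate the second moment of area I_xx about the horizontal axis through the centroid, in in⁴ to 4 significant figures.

Break the section into simple shapes (no overlaps), measuring from the bottom-left corner of the bounding box.
Bottom flange: 10.8 × 0.95, A = 10.26 in², y = 0.475 in, Ī = 0.771638 in⁴.
Web: 0.25 × 14.8, A = 3.7 in², y = 8.35 in, Ī = 67.5373 in⁴.
Top flange: 10.8 × 0.95, A = 10.26 in², y = 16.225 in, Ī = 0.771638 in⁴.
Hole (subtracted): ⌀0.15, A = 0.0176715 in², y = 0.475 in, Ī = 0.0000248505 in⁴.
Centroid: ȳ = ΣA·y / ΣA = 8.35575 in.
Transfer each piece to the horizontal axis through the centroid using Ī + A·d² with d = y − 8.35575:
  bottom flange: d = -7.88075 in → contributes +637.981 in⁴
  web: d = -0.00574997 in → contributes +67.5375 in⁴
  top flange: d = 7.86925 in → contributes +636.123 in⁴
  hole: d = -7.88075 in → contributes −1.09753 in⁴
Total I = 1340.54 in⁴.

I_xx ≈ 1341 in⁴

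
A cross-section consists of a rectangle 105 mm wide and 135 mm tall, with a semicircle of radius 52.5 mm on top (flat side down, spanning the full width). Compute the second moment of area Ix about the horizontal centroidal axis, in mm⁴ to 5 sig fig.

Split into non-overlapping primitives; take the origin at the lower-left of the bounding box.
Rectangular body: 105 × 135, A = 14 175 mm², y = 67.5 mm, Ī = 21 528 281 mm⁴.
Semicircular cap: semicircle r = 52.5, A = 4329.507 mm², y = 157.2817 mm, Ī = 833814.2 mm⁴.
Centroid: ȳ = ΣA·y / ΣA = 88.50626 mm.
Transfer each piece to the horizontal centroidal axis using Ī + A·d² with d = y − 88.50626:
  rectangular body: d = -21.00626 mm → contributes +27 783 184 mm⁴
  semicircular cap: d = 68.77543 mm → contributes +21 312 644 mm⁴
Total I = 49 095 828 mm⁴.

Ix ≈ 4.9096 × 10⁷ mm⁴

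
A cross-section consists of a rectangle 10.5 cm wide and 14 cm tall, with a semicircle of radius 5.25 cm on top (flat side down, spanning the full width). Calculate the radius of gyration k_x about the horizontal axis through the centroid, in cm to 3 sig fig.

Treat the section as a set of non-overlapping primitives; coordinates are from the bounding-box lower-left.
Rectangular body: 10.5 × 14, A = 147 cm², y = 7 cm, Ī = 2 401 cm⁴.
Semicircular cap: semicircle r = 5.25, A = 43.295 cm², y = 16.228 cm, Ī = 83.381 cm⁴.
Centroid: ȳ = ΣA·y / ΣA = 9.0996 cm.
Transfer each piece to the horizontal axis through the centroid using Ī + A·d² with d = y − 9.0996:
  rectangular body: d = -2.0996 cm → contributes +3 049 cm⁴
  semicircular cap: d = 7.1286 cm → contributes +2283.5 cm⁴
Total I = 5332.5 cm⁴.
Radius of gyration: k = √(I/A) = √(5332.5 / 190.3) = 5.2936 cm.

k_x ≈ 5.29 cm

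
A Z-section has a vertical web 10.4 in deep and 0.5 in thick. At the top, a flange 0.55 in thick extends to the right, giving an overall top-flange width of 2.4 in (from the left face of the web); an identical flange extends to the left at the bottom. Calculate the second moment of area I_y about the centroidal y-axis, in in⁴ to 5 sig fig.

Treat the section as a set of non-overlapping primitives; coordinates are from the bounding-box lower-left.
Web: 0.5 × 10.4, A = 5.2 in², x = 2.15 in, Ī = 0.1083333 in⁴.
Top flange (beyond web): 1.9 × 0.55, A = 1.045 in², x = 3.35 in, Ī = 0.3143708 in⁴.
Bottom flange (beyond web): 1.9 × 0.55, A = 1.045 in², x = 0.95 in, Ī = 0.3143708 in⁴.
Centroid: x̄ = ΣA·x / ΣA = 2.15 in.
Transfer each piece to the centroidal y-axis using Ī + A·d² with d = x − 2.15:
  web: d = 0 in → contributes +0.1083333 in⁴
  top flange (beyond web): d = 1.2 in → contributes +1.819171 in⁴
  bottom flange (beyond web): d = -1.2 in → contributes +1.819171 in⁴
Total I = 3.746675 in⁴.

I_y ≈ 3.7467 in⁴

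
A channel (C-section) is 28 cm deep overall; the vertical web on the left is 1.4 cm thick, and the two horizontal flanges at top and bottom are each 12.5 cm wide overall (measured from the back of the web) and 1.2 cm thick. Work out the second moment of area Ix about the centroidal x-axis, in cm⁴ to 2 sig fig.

Split into non-overlapping primitives; take the origin at the lower-left of the bounding box.
Web: 1.4 × 28, A = 39.2 cm², y = 14 cm, Ī = 2 561 cm⁴.
Top flange (beyond web): 11.1 × 1.2, A = 13.32 cm², y = 27.4 cm, Ī = 1.598 cm⁴.
Bottom flange (beyond web): 11.1 × 1.2, A = 13.32 cm², y = 0.6 cm, Ī = 1.598 cm⁴.
By symmetry the centroid is at mid-height, ȳ = 14 cm.
Transfer each piece to the centroidal x-axis using Ī + A·d² with d = y − 14:
  web: d = 0 cm → contributes +2 561 cm⁴
  top flange (beyond web): d = 13.4 cm → contributes +2 393 cm⁴
  bottom flange (beyond web): d = -13.4 cm → contributes +2 393 cm⁴
Total I = 7 348 cm⁴.

Ix ≈ 7300 cm⁴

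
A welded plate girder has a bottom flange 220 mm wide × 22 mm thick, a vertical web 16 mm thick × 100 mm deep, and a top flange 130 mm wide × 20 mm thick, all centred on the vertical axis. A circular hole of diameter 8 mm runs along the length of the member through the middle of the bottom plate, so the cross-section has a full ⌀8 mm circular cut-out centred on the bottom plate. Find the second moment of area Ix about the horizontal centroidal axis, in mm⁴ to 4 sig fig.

Break the section into simple shapes (no overlaps), measuring from the bottom-left corner of the bounding box.
Bottom plate: 220 × 22, A = 4 840 mm², y = 11 mm, Ī = 195 213 mm⁴.
Web plate: 16 × 100, A = 1 600 mm², y = 72 mm, Ī = 1 333 333 mm⁴.
Top plate: 130 × 20, A = 2 600 mm², y = 132 mm, Ī = 86666.7 mm⁴.
Hole (subtracted): ⌀8, A = 50.2655 mm², y = 11 mm, Ī = 201.062 mm⁴.
Centroid: ȳ = ΣA·y / ΣA = 56.8523 mm.
Transfer each piece to the horizontal centroidal axis using Ī + A·d² with d = y − 56.8523:
  bottom plate: d = -45.8523 mm → contributes +10 370 991 mm⁴
  web plate: d = 15.1477 mm → contributes +1 700 458 mm⁴
  top plate: d = 75.1477 mm → contributes +14 769 327 mm⁴
  hole: d = -45.8523 mm → contributes −105 881 mm⁴
Total I = 26 734 894 mm⁴.

Ix ≈ 2.673 × 10⁷ mm⁴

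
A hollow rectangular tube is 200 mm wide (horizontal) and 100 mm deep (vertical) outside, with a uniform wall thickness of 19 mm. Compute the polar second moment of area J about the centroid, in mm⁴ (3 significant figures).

Decompose the section into non-overlapping parts with the origin at the bottom-left of its bounding rectangle.
Outer rectangle: 200 × 100, A = 20 000 mm², y = 50 mm, Ī = 16 666 667 mm⁴.
Inner void (subtracted): 162 × 62, A = 10 044 mm², y = 50 mm, Ī = 3 217 428 mm⁴.
By symmetry the centroid is at mid-height, ȳ = 50 mm.
All pieces are centred on the centroidal x-axis, so I = ΣĪ (holes subtracted) = 13 449 239 mm⁴.
Repeating about the centroidal y-axis gives I_y = 44 700 439 mm⁴.
Polar second moment: J = I_x + I_y = 58 149 677 mm⁴.

J ≈ 5.81 × 10⁷ mm⁴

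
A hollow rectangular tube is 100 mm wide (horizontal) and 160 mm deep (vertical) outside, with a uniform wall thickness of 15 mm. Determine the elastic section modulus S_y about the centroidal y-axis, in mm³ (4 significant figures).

Break the section into simple shapes (no overlaps), measuring from the bottom-left corner of the bounding box.
Outer rectangle: 100 × 160, A = 16 000 mm², x = 50 mm, Ī = 13 333 333 mm⁴.
Inner void (subtracted): 70 × 130, A = 9 100 mm², x = 50 mm, Ī = 3 715 833 mm⁴.
By symmetry the centroid is at mid-width, x̄ = 50 mm.
All pieces are centred on the centroidal y-axis, so I = ΣĪ (holes subtracted) = 9 617 500 mm⁴.
Extreme fibre distance c = 50 mm; S = I/c = 192 350 mm³.

S_y ≈ 1.924 × 10⁵ mm³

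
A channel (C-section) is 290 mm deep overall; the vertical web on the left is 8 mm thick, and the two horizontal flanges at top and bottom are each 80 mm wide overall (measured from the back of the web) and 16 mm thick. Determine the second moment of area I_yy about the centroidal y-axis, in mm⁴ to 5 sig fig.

Treat the section as a set of non-overlapping primitives; coordinates are from the bounding-box lower-left.
Web: 8 × 290, A = 2 320 mm², x = 4 mm, Ī = 12373.33 mm⁴.
Top flange (beyond web): 72 × 16, A = 1 152 mm², x = 44 mm, Ī = 497 664 mm⁴.
Bottom flange (beyond web): 72 × 16, A = 1 152 mm², x = 44 mm, Ī = 497 664 mm⁴.
Centroid: x̄ = ΣA·x / ΣA = 23.9308 mm.
Transfer each piece to the centroidal y-axis using Ī + A·d² with d = x − 23.9308:
  web: d = -19.9308 mm → contributes +933962.3 mm⁴
  top flange (beyond web): d = 20.0692 mm → contributes +961658.4 mm⁴
  bottom flange (beyond web): d = 20.0692 mm → contributes +961658.4 mm⁴
Total I = 2 857 279 mm⁴.

I_yy ≈ 2.8573 × 10⁶ mm⁴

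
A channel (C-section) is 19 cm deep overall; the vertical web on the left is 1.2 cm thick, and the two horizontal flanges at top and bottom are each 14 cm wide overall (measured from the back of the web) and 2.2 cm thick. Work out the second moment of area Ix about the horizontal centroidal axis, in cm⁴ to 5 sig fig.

Ix ≈ 4682.6 cm⁴

Break the section into simple shapes (no overlaps), measuring from the bottom-left corner of the bounding box.
Web: 1.2 × 19, A = 22.8 cm², y = 9.5 cm, Ī = 685.9 cm⁴.
Top flange (beyond web): 12.8 × 2.2, A = 28.16 cm², y = 17.9 cm, Ī = 11.35787 cm⁴.
Bottom flange (beyond web): 12.8 × 2.2, A = 28.16 cm², y = 1.1 cm, Ī = 11.35787 cm⁴.
By symmetry the centroid is at mid-height, ȳ = 9.5 cm.
Transfer each piece to the horizontal centroidal axis using Ī + A·d² with d = y − 9.5:
  web: d = 0 cm → contributes +685.9 cm⁴
  top flange (beyond web): d = 8.4 cm → contributes +1998.327 cm⁴
  bottom flange (beyond web): d = -8.4 cm → contributes +1998.327 cm⁴
Total I = 4682.555 cm⁴.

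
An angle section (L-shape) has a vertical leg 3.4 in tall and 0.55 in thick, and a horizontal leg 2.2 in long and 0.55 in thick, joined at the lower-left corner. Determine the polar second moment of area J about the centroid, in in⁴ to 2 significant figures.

J ≈ 4.1 in⁴

Treat the section as a set of non-overlapping primitives; coordinates are from the bounding-box lower-left.
Vertical leg: 0.55 × 3.4, A = 1.87 in², y = 1.7 in, Ī = 1.801 in⁴.
Horizontal leg (remainder): 1.65 × 0.55, A = 0.9075 in², y = 0.275 in, Ī = 0.02288 in⁴.
Centroid: ȳ = ΣA·y / ΣA = 1.234 in.
Transfer each piece to the centroidal x-axis using Ī + A·d² with d = y − 1.234:
  vertical leg: d = 0.4656 in → contributes +2.207 in⁴
  horizontal leg (remainder): d = -0.9594 in → contributes +0.8582 in⁴
Total I = 3.065 in⁴.
For the y-axis: x̄ = 0.6344 in.
Repeating about the centroidal y-axis gives I_y = 0.9923 in⁴.
Polar second moment: J = I_x + I_y = 4.057 in⁴.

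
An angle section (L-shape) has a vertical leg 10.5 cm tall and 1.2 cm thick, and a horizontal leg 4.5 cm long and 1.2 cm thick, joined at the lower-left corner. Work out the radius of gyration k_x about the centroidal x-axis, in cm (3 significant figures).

Split into non-overlapping primitives; take the origin at the lower-left of the bounding box.
Vertical leg: 1.2 × 10.5, A = 12.6 cm², y = 5.25 cm, Ī = 115.76 cm⁴.
Horizontal leg (remainder): 3.3 × 1.2, A = 3.96 cm², y = 0.6 cm, Ī = 0.4752 cm⁴.
Centroid: ȳ = ΣA·y / ΣA = 4.138 cm.
Transfer each piece to the centroidal x-axis using Ī + A·d² with d = y − 4.138:
  vertical leg: d = 1.112 cm → contributes +131.34 cm⁴
  horizontal leg (remainder): d = -3.538 cm → contributes +50.045 cm⁴
Total I = 181.39 cm⁴.
Radius of gyration: k = √(I/A) = √(181.39 / 16.56) = 3.3096 cm.

k_x ≈ 3.31 cm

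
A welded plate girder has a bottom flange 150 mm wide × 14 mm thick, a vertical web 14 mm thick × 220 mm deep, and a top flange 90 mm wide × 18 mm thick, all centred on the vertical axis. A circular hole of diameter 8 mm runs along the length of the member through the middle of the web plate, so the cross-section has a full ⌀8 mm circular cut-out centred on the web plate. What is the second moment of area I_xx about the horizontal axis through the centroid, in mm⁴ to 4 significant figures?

I_xx ≈ 6.377 × 10⁷ mm⁴

Treat the section as a set of non-overlapping primitives; coordinates are from the bounding-box lower-left.
Bottom plate: 150 × 14, A = 2 100 mm², y = 7 mm, Ī = 34 300 mm⁴.
Web plate: 14 × 220, A = 3 080 mm², y = 124 mm, Ī = 12 422 667 mm⁴.
Top plate: 90 × 18, A = 1 620 mm², y = 243 mm, Ī = 43 740 mm⁴.
Hole (subtracted): ⌀8, A = 50.2655 mm², y = 124 mm, Ī = 201.062 mm⁴.
Centroid: ȳ = ΣA·y / ΣA = 116.16 mm.
Transfer each piece to the horizontal axis through the centroid using Ī + A·d² with d = y − 116.16:
  bottom plate: d = -109.16 mm → contributes +25 057 560 mm⁴
  web plate: d = 7.84031 mm → contributes +12 611 996 mm⁴
  top plate: d = 126.84 mm → contributes +26 107 051 mm⁴
  hole: d = 7.84031 mm → contributes −3290.9 mm⁴
Total I = 63 773 316 mm⁴.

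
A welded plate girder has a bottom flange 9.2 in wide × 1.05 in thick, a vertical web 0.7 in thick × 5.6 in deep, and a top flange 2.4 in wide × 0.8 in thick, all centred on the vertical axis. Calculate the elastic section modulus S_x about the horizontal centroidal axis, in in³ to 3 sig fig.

Split into non-overlapping primitives; take the origin at the lower-left of the bounding box.
Bottom plate: 9.2 × 1.05, A = 9.66 in², y = 0.525 in, Ī = 0.88751 in⁴.
Web plate: 0.7 × 5.6, A = 3.92 in², y = 3.85 in, Ī = 10.244 in⁴.
Top plate: 2.4 × 0.8, A = 1.92 in², y = 7.05 in, Ī = 0.1024 in⁴.
Centroid: ȳ = ΣA·y / ΣA = 2.1742 in.
Transfer each piece to the horizontal centroidal axis using Ī + A·d² with d = y − 2.1742:
  bottom plate: d = -1.6492 in → contributes +27.16 in⁴
  web plate: d = 1.6758 in → contributes +21.253 in⁴
  top plate: d = 4.8758 in → contributes +45.748 in⁴
Total I = 94.162 in⁴.
Extreme fibre distance c = 5.2758 in; S = I/c = 17.848 in³.

S_x ≈ 17.8 in³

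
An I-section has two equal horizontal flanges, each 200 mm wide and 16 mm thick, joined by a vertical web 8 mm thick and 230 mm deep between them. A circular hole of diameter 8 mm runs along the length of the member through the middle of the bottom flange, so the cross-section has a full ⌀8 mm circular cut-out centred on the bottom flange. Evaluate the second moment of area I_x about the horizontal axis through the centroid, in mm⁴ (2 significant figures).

Break the section into simple shapes (no overlaps), measuring from the bottom-left corner of the bounding box.
Bottom flange: 200 × 16, A = 3 200 mm², y = 8 mm, Ī = 68 267 mm⁴.
Web: 8 × 230, A = 1 840 mm², y = 131 mm, Ī = 8 111 333 mm⁴.
Top flange: 200 × 16, A = 3 200 mm², y = 254 mm, Ī = 68 267 mm⁴.
Hole (subtracted): ⌀8, A = 50.27 mm², y = 8 mm, Ī = 201.1 mm⁴.
Centroid: ȳ = ΣA·y / ΣA = 131.8 mm.
Transfer each piece to the horizontal axis through the centroid using Ī + A·d² with d = y − 131.8:
  bottom flange: d = -123.8 mm → contributes +49 077 169 mm⁴
  web: d = -0.7549 mm → contributes +8 112 382 mm⁴
  top flange: d = 122.2 mm → contributes +47 888 612 mm⁴
  hole: d = -123.8 mm → contributes −770 031 mm⁴
Total I = 104 308 132 mm⁴.

I_x ≈ 1.0 × 10⁸ mm⁴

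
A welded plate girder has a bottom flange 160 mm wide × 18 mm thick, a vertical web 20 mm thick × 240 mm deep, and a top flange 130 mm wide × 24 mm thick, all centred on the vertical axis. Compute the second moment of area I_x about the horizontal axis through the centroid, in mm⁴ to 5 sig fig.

I_x ≈ 1.2541 × 10⁸ mm⁴

Decompose the section into non-overlapping parts with the origin at the bottom-left of its bounding rectangle.
Bottom plate: 160 × 18, A = 2 880 mm², y = 9 mm, Ī = 77 760 mm⁴.
Web plate: 20 × 240, A = 4 800 mm², y = 138 mm, Ī = 23 040 000 mm⁴.
Top plate: 130 × 24, A = 3 120 mm², y = 270 mm, Ī = 149 760 mm⁴.
Centroid: ȳ = ΣA·y / ΣA = 141.7333 mm.
Transfer each piece to the horizontal axis through the centroid using Ī + A·d² with d = y − 141.7333:
  bottom plate: d = -132.7333 mm → contributes +50 817 997 mm⁴
  web plate: d = -3.733333 mm → contributes +23 106 901 mm⁴
  top plate: d = 128.2667 mm → contributes +51 481 054 mm⁴
Total I = 125 405 952 mm⁴.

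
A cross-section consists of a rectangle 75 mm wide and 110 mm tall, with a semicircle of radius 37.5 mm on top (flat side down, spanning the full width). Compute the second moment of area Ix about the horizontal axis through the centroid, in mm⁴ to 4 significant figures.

Ix ≈ 1.730 × 10⁷ mm⁴

Split into non-overlapping primitives; take the origin at the lower-left of the bounding box.
Rectangular body: 75 × 110, A = 8 250 mm², y = 55 mm, Ī = 8 318 750 mm⁴.
Semicircular cap: semicircle r = 37.5, A = 2208.93 mm², y = 125.915 mm, Ī = 217 049 mm⁴.
Centroid: ȳ = ΣA·y / ΣA = 69.9774 mm.
Transfer each piece to the horizontal axis through the centroid using Ī + A·d² with d = y − 69.9774:
  rectangular body: d = -14.9774 mm → contributes +10 169 409 mm⁴
  semicircular cap: d = 55.9381 mm → contributes +7 128 955 mm⁴
Total I = 17 298 364 mm⁴.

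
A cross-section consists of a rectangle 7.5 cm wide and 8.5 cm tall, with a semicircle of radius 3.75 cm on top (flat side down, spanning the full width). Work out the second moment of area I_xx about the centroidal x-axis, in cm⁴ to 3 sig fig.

I_xx ≈ 965 cm⁴

Split into non-overlapping primitives; take the origin at the lower-left of the bounding box.
Rectangular body: 7.5 × 8.5, A = 63.75 cm², y = 4.25 cm, Ī = 383.83 cm⁴.
Semicircular cap: semicircle r = 3.75, A = 22.089 cm², y = 10.092 cm, Ī = 21.705 cm⁴.
Centroid: ȳ = ΣA·y / ΣA = 5.7532 cm.
Transfer each piece to the centroidal x-axis using Ī + A·d² with d = y − 5.7532:
  rectangular body: d = -1.5032 cm → contributes +527.88 cm⁴
  semicircular cap: d = 4.3383 cm → contributes +437.45 cm⁴
Total I = 965.33 cm⁴.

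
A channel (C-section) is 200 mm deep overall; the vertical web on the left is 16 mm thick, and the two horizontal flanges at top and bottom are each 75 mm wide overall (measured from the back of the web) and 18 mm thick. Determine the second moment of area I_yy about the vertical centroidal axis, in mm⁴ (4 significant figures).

Decompose the section into non-overlapping parts with the origin at the bottom-left of its bounding rectangle.
Web: 16 × 200, A = 3 200 mm², x = 8 mm, Ī = 68266.7 mm⁴.
Top flange (beyond web): 59 × 18, A = 1 062 mm², x = 45.5 mm, Ī = 308 069 mm⁴.
Bottom flange (beyond web): 59 × 18, A = 1 062 mm², x = 45.5 mm, Ī = 308 069 mm⁴.
Centroid: x̄ = ΣA·x / ΣA = 22.9606 mm.
Transfer each piece to the vertical centroidal axis using Ī + A·d² with d = x − 22.9606:
  web: d = -14.9606 mm → contributes +784 485 mm⁴
  top flange (beyond web): d = 22.5394 mm → contributes +847 593 mm⁴
  bottom flange (beyond web): d = 22.5394 mm → contributes +847 593 mm⁴
Total I = 2 479 670 mm⁴.

I_yy ≈ 2.480 × 10⁶ mm⁴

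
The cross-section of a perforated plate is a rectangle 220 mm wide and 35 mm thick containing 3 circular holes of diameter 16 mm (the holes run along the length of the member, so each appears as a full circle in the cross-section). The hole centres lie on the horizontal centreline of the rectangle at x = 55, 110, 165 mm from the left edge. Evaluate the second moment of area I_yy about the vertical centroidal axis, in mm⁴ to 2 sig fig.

I_yy ≈ 3.0 × 10⁷ mm⁴

Decompose the section into non-overlapping parts with the origin at the bottom-left of its bounding rectangle.
Plate: 220 × 35, A = 7 700 mm², x = 110 mm, Ī = 31 056 667 mm⁴.
Hole 1 (subtracted): ⌀16, A = 201.1 mm², x = 55 mm, Ī = 3 217 mm⁴.
Hole 2 (subtracted): ⌀16, A = 201.1 mm², x = 110 mm, Ī = 3 217 mm⁴.
Hole 3 (subtracted): ⌀16, A = 201.1 mm², x = 165 mm, Ī = 3 217 mm⁴.
By symmetry the centroid is at mid-width, x̄ = 110 mm.
Transfer each piece to the vertical centroidal axis using Ī + A·d² with d = x − 110:
  plate: d = 0 mm → contributes +31 056 667 mm⁴
  hole 1: d = -55 mm → contributes −611 429 mm⁴
  hole 2: d = 0 mm → contributes −3 217 mm⁴
  hole 3: d = 55 mm → contributes −611 429 mm⁴
Total I = 29 830 591 mm⁴.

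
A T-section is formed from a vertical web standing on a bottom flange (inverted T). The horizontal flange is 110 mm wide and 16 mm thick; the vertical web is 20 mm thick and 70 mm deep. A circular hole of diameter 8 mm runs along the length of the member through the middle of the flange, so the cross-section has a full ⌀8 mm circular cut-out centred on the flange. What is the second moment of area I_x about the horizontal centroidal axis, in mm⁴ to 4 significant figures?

Treat the section as a set of non-overlapping primitives; coordinates are from the bounding-box lower-left.
Flange: 110 × 16, A = 1 760 mm², y = 8 mm, Ī = 37546.7 mm⁴.
Web: 20 × 70, A = 1 400 mm², y = 51 mm, Ī = 571 667 mm⁴.
Hole (subtracted): ⌀8, A = 50.2655 mm², y = 8 mm, Ī = 201.062 mm⁴.
Centroid: ȳ = ΣA·y / ΣA = 27.3586 mm.
Transfer each piece to the horizontal centroidal axis using Ī + A·d² with d = y − 27.3586:
  flange: d = -19.3586 mm → contributes +697 114 mm⁴
  web: d = 23.6414 mm → contributes +1 354 151 mm⁴
  hole: d = -19.3586 mm → contributes −19038.3 mm⁴
Total I = 2 032 227 mm⁴.

I_x ≈ 2.032 × 10⁶ mm⁴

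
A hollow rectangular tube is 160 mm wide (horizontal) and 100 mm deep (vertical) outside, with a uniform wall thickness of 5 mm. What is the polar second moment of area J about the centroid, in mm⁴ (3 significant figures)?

J ≈ 1.30 × 10⁷ mm⁴

Treat the section as a set of non-overlapping primitives; coordinates are from the bounding-box lower-left.
Outer rectangle: 160 × 100, A = 16 000 mm², y = 50 mm, Ī = 13 333 333 mm⁴.
Inner void (subtracted): 150 × 90, A = 13 500 mm², y = 50 mm, Ī = 9 112 500 mm⁴.
By symmetry the centroid is at mid-height, ȳ = 50 mm.
All pieces are centred on the centroidal x-axis, so I = ΣĪ (holes subtracted) = 4 220 833 mm⁴.
Repeating about the centroidal y-axis gives I_y = 8 820 833 mm⁴.
Polar second moment: J = I_x + I_y = 13 041 667 mm⁴.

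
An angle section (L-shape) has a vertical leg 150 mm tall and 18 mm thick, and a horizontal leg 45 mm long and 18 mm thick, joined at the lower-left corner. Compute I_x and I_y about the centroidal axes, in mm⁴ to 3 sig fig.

I_x ≈ 6.87 × 10⁶ mm⁴, I_y ≈ 3.11 × 10⁵ mm⁴

Break the section into simple shapes (no overlaps), measuring from the bottom-left corner of the bounding box.
Vertical leg: 18 × 150, A = 2 700 mm², y = 75 mm, Ī = 5 062 500 mm⁴.
Horizontal leg (remainder): 27 × 18, A = 486 mm², y = 9 mm, Ī = 13 122 mm⁴.
Centroid: ȳ = ΣA·y / ΣA = 64.932 mm.
Transfer each piece to the centroidal x-axis using Ī + A·d² with d = y − 64.932:
  vertical leg: d = 10.068 mm → contributes +5 336 173 mm⁴
  horizontal leg (remainder): d = -55.932 mm → contributes +1 533 530 mm⁴
Total I = 6 869 703 mm⁴.
For the y-axis: x̄ = 12.432 mm.
Repeating about the centroidal y-axis gives I_y = 310 931 mm⁴.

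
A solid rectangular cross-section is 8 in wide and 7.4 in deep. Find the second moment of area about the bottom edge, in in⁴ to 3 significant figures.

I_base ≈ 1080 in⁴

The section: 8 × 7.4, A = 59.2 in², y = 3.7 in, Ī = 270.15 in⁴.
Transfer it to a horizontal axis along the bottom face using Ī + A·d² with d = y − 0:
  the section: d = 3.7 in → contributes +1080.6 in⁴
Total I = 1080.6 in⁴.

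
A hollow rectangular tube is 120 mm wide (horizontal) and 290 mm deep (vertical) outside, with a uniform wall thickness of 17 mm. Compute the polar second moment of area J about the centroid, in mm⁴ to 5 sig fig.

J ≈ 1.5184 × 10⁸ mm⁴

Split into non-overlapping primitives; take the origin at the lower-left of the bounding box.
Outer rectangle: 120 × 290, A = 34 800 mm², y = 145 mm, Ī = 243 890 000 mm⁴.
Inner void (subtracted): 86 × 256, A = 22 016 mm², y = 145 mm, Ī = 120 236 715 mm⁴.
By symmetry the centroid is at mid-height, ȳ = 145 mm.
All pieces are centred on the centroidal x-axis, so I = ΣĪ (holes subtracted) = 123 653 285 mm⁴.
Repeating about the centroidal y-axis gives I_y = 28 190 805 mm⁴.
Polar second moment: J = I_x + I_y = 151 844 091 mm⁴.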